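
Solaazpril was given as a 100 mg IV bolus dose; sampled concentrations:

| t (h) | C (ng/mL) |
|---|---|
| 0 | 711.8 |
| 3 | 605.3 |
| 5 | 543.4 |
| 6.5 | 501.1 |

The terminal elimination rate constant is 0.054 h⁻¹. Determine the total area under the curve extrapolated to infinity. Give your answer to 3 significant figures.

Trapezoidal AUC_0→6.5:
  [0→3]: (711.8+605.3)/2 × 3 = 1975.65
  [3→5]: (605.3+543.4)/2 × 2 = 1148.7
  [5→6.5]: (543.4+501.1)/2 × 1.5 = 783.375
  Sum = 3907.725 ng/mL·h
Extrapolated tail: C_last / k_e = 501.1 / 0.054 = 9279.630
AUC_0→∞ = 3907.725 + 9279.630 = 13187.355 ng/mL·h

AUC = 13200 ng/mL·h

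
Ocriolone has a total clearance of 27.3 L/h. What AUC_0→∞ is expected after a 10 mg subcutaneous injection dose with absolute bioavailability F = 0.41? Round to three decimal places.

AUC_0→∞ = F × Dose / CL
        = 0.41 × 10 / 27.3 = 0.150183 mg/L·h

AUC = 0.150 mg/L·h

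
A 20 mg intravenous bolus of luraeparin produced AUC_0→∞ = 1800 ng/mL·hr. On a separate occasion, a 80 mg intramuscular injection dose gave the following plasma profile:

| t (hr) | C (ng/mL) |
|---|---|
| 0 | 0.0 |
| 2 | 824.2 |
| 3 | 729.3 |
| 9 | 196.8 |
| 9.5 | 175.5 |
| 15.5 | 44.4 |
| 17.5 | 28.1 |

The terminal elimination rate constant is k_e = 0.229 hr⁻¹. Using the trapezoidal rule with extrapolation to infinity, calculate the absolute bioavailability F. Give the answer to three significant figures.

F = 0.740

Trapezoidal AUC_0→17.5 (intramuscular injection):
  [0→2]: (0.0+824.2)/2 × 2 = 824.2
  [2→3]: (824.2+729.3)/2 × 1 = 776.75
  [3→9]: (729.3+196.8)/2 × 6 = 2778.3
  [9→9.5]: (196.8+175.5)/2 × 0.5 = 93.075
  [9.5→15.5]: (175.5+44.4)/2 × 6 = 659.7
  [15.5→17.5]: (44.4+28.1)/2 × 2 = 72.5
  Sum = 5204.525 ng/mL·hr
Tail: C_last/k_e = 28.1/0.229 = 122.707
AUC_0→∞ (intramuscular injection) = 5204.525 + 122.707 = 5327.232 ng/mL·hr
F = (AUC_ev/D_ev)/(AUC_iv/D_iv) = (5327.232/80)/(1800/20) = 66.5904/90 = 0.7399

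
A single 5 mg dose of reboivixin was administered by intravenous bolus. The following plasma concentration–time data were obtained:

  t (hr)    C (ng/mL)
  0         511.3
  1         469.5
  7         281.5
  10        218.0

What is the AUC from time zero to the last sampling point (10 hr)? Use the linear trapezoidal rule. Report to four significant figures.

AUC = 3493 ng/mL·hr

Trapezoidal AUC_0→10:
  [0→1]: (511.3+469.5)/2 × 1 = 490.4
  [1→7]: (469.5+281.5)/2 × 6 = 2253.0
  [7→10]: (281.5+218.0)/2 × 3 = 749.25
  Sum = 3492.65 ng/mL·hr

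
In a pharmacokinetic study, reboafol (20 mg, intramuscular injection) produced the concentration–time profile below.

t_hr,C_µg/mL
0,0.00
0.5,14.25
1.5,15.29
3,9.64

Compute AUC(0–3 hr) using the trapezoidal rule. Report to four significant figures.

AUC = 37.03 µg/mL·hr

Trapezoidal AUC_0→3:
  [0→0.5]: (0.00+14.25)/2 × 0.5 = 3.5625
  [0.5→1.5]: (14.25+15.29)/2 × 1 = 14.77
  [1.5→3]: (15.29+9.64)/2 × 1.5 = 18.6975
  Sum = 37.03 µg/mL·hr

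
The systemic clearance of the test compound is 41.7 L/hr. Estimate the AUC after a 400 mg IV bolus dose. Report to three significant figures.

AUC_0→∞ = Dose_iv / CL
        = 400 / 41.7 = 9.59233 mg/L·hr

AUC = 9.59 mg/L·hr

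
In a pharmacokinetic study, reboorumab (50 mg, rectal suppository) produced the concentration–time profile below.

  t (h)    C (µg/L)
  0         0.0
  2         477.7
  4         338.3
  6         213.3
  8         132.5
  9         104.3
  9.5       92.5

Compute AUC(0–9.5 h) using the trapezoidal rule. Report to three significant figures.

Trapezoidal AUC_0→9.5:
  [0→2]: (0.0+477.7)/2 × 2 = 477.7
  [2→4]: (477.7+338.3)/2 × 2 = 816.0
  [4→6]: (338.3+213.3)/2 × 2 = 551.6
  [6→8]: (213.3+132.5)/2 × 2 = 345.8
  [8→9]: (132.5+104.3)/2 × 1 = 118.4
  [9→9.5]: (104.3+92.5)/2 × 0.5 = 49.2
  Sum = 2358.7 µg/L·h

AUC = 2360 µg/L·h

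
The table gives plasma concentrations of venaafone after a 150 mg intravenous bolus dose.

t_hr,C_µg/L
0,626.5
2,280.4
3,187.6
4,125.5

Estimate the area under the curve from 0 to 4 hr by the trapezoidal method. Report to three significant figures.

Trapezoidal AUC_0→4:
  [0→2]: (626.5+280.4)/2 × 2 = 906.9
  [2→3]: (280.4+187.6)/2 × 1 = 234.0
  [3→4]: (187.6+125.5)/2 × 1 = 156.55
  Sum = 1297.45 µg/L·hr

AUC = 1300 µg/L·hr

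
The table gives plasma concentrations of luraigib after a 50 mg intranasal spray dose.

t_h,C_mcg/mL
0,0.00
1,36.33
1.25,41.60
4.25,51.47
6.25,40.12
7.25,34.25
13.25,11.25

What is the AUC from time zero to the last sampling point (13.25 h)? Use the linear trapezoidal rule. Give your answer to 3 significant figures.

AUC = 433 mcg/mL·h

Trapezoidal AUC_0→13.25:
  [0→1]: (0.00+36.33)/2 × 1 = 18.165
  [1→1.25]: (36.33+41.60)/2 × 0.25 = 9.74125
  [1.25→4.25]: (41.60+51.47)/2 × 3 = 139.605
  [4.25→6.25]: (51.47+40.12)/2 × 2 = 91.59
  [6.25→7.25]: (40.12+34.25)/2 × 1 = 37.185
  [7.25→13.25]: (34.25+11.25)/2 × 6 = 136.5
  Sum = 432.78625 mcg/mL·h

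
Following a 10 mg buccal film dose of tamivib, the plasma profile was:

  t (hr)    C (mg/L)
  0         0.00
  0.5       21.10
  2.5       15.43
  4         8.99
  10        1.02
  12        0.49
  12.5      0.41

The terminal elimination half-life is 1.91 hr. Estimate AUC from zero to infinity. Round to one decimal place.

AUC = 93.0 mg/L·hr

Trapezoidal AUC_0→12.5:
  [0→0.5]: (0.00+21.10)/2 × 0.5 = 5.275
  [0.5→2.5]: (21.10+15.43)/2 × 2 = 36.53
  [2.5→4]: (15.43+8.99)/2 × 1.5 = 18.315
  [4→10]: (8.99+1.02)/2 × 6 = 30.03
  [10→12]: (1.02+0.49)/2 × 2 = 1.51
  [12→12.5]: (0.49+0.41)/2 × 0.5 = 0.225
  Sum = 91.885 mg/L·hr
k_e = ln2 / t½ = 0.693147 / 1.91 = 0.3629 hr^-1
Extrapolated tail: C_last / k_e = 0.41 / 0.3629 = 1.130
AUC_0→∞ = 91.885 + 1.130 = 93.015 mg/L·hr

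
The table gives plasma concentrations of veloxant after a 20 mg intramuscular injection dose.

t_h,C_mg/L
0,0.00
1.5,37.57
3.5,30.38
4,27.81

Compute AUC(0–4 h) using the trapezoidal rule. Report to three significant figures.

Trapezoidal AUC_0→4:
  [0→1.5]: (0.00+37.57)/2 × 1.5 = 28.1775
  [1.5→3.5]: (37.57+30.38)/2 × 2 = 67.95
  [3.5→4]: (30.38+27.81)/2 × 0.5 = 14.5475
  Sum = 110.675 mg/L·h

AUC = 111 mg/L·h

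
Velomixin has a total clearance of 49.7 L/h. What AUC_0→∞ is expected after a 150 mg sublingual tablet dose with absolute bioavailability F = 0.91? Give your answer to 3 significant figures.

AUC = 2.75 mg/L·h

AUC_0→∞ = F × Dose / CL
        = 0.91 × 150 / 49.7 = 2.74648 mg/L·h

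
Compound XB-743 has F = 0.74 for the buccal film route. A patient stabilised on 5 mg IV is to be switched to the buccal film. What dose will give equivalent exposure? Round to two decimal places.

For equal systemic exposure: F × D_ev = D_iv
D_ev = D_iv / F = 5 / 0.74 = 6.75676 mg

D_buccal = 6.76 mg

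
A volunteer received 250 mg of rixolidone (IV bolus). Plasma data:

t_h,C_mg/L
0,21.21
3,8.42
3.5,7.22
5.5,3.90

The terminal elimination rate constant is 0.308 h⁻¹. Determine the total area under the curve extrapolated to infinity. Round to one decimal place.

Trapezoidal AUC_0→5.5:
  [0→3]: (21.21+8.42)/2 × 3 = 44.445
  [3→3.5]: (8.42+7.22)/2 × 0.5 = 3.91
  [3.5→5.5]: (7.22+3.90)/2 × 2 = 11.12
  Sum = 59.475 mg/L·h
Extrapolated tail: C_last / k_e = 3.90 / 0.308 = 12.662
AUC_0→∞ = 59.475 + 12.662 = 72.137 mg/L·h

AUC = 72.1 mg/L·h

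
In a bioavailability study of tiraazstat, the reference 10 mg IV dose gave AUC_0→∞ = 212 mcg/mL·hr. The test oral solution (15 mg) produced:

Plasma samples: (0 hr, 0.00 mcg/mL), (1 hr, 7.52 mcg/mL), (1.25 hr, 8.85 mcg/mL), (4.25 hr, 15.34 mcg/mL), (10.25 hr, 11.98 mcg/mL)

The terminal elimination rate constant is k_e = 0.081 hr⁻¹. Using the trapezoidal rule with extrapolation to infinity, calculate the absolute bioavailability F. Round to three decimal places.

F = 0.855

Trapezoidal AUC_0→10.25 (oral solution):
  [0→1]: (0.00+7.52)/2 × 1 = 3.76
  [1→1.25]: (7.52+8.85)/2 × 0.25 = 2.04625
  [1.25→4.25]: (8.85+15.34)/2 × 3 = 36.285
  [4.25→10.25]: (15.34+11.98)/2 × 6 = 81.96
  Sum = 124.05125 mcg/mL·hr
Tail: C_last/k_e = 11.98/0.081 = 147.901
AUC_0→∞ (oral solution) = 124.05125 + 147.901 = 271.95225 mcg/mL·hr
F = (AUC_ev/D_ev)/(AUC_iv/D_iv) = (271.95225/15)/(212/10) = 18.13015/21.2 = 0.8552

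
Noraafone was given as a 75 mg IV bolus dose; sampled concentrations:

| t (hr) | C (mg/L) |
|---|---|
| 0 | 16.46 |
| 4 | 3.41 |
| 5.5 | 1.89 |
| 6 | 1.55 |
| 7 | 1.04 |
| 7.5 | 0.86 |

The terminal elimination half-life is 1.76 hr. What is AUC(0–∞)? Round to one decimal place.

AUC = 48.5 mg/L·hr

Trapezoidal AUC_0→7.5:
  [0→4]: (16.46+3.41)/2 × 4 = 39.74
  [4→5.5]: (3.41+1.89)/2 × 1.5 = 3.975
  [5.5→6]: (1.89+1.55)/2 × 0.5 = 0.86
  [6→7]: (1.55+1.04)/2 × 1 = 1.295
  [7→7.5]: (1.04+0.86)/2 × 0.5 = 0.475
  Sum = 46.345 mg/L·hr
k_e = ln2 / t½ = 0.693147 / 1.76 = 0.3938 hr^-1
Extrapolated tail: C_last / k_e = 0.86 / 0.3938 = 2.184
AUC_0→∞ = 46.345 + 2.184 = 48.529 mg/L·hr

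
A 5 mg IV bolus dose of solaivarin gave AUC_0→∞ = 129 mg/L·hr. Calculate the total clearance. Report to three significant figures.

CL = 0.0388 L/hr

CL = Dose_iv / AUC_0→∞
   = 5 / 129 = 0.0387597 L/hr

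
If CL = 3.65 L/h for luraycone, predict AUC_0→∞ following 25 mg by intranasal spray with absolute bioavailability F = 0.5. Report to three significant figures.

AUC_0→∞ = F × Dose / CL
        = 0.5 × 25 / 3.65 = 3.42466 mg/L·h

AUC = 3.42 mg/L·h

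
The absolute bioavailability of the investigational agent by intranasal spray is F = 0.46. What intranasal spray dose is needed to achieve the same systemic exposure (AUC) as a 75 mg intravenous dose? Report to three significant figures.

For equal systemic exposure: F × D_ev = D_iv
D_ev = D_iv / F = 75 / 0.46 = 163.043 mg

D_intranasal = 163 mg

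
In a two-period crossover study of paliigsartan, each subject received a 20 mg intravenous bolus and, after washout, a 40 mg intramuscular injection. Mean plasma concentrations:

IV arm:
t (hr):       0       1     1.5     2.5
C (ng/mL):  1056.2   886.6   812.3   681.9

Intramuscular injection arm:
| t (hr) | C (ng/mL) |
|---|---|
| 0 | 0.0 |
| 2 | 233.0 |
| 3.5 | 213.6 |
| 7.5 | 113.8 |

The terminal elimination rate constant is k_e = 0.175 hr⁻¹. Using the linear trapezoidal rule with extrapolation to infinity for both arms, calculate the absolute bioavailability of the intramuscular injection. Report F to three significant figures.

F = 0.155

Trapezoidal AUC_0→2.5 (IV):
  [0→1]: (1056.2+886.6)/2 × 1 = 971.4
  [1→1.5]: (886.6+812.3)/2 × 0.5 = 424.725
  [1.5→2.5]: (812.3+681.9)/2 × 1 = 747.1
  Sum = 2143.225 ng/mL·hr
IV tail: 681.9/0.175 = 3896.571; AUC_iv,0→∞ = 2143.225 + 3896.571 = 6039.796 ng/mL·hr
Trapezoidal AUC_0→7.5 (intramuscular injection):
  [0→2]: (0.0+233.0)/2 × 2 = 233.0
  [2→3.5]: (233.0+213.6)/2 × 1.5 = 334.95
  [3.5→7.5]: (213.6+113.8)/2 × 4 = 654.8
  Sum = 1222.75 ng/mL·hr
intramuscular injection tail: 113.8/0.175 = 650.286; AUC_ev,0→∞ = 1222.75 + 650.286 = 1873.036 ng/mL·hr
F = (AUC_ev/D_ev)/(AUC_iv/D_iv) = (1873.036/40)/(6039.796/20) = 46.8259/301.9898 = 0.1551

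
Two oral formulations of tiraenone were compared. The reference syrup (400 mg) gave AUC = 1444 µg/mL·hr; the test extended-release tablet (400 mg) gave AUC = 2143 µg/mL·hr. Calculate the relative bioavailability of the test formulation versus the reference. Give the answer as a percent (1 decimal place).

F_rel = (AUC_test/D_test) / (AUC_ref/D_ref)
      = (2143/400) / (1444/400)
      = 5.3575 / 3.61 = 1.4841 = 148.41%

F_rel = 148.4%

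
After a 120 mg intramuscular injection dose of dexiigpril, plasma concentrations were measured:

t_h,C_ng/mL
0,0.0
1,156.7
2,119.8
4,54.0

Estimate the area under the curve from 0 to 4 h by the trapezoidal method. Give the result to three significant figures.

AUC = 390 ng/mL·h

Trapezoidal AUC_0→4:
  [0→1]: (0.0+156.7)/2 × 1 = 78.35
  [1→2]: (156.7+119.8)/2 × 1 = 138.25
  [2→4]: (119.8+54.0)/2 × 2 = 173.8
  Sum = 390.4 ng/mL·h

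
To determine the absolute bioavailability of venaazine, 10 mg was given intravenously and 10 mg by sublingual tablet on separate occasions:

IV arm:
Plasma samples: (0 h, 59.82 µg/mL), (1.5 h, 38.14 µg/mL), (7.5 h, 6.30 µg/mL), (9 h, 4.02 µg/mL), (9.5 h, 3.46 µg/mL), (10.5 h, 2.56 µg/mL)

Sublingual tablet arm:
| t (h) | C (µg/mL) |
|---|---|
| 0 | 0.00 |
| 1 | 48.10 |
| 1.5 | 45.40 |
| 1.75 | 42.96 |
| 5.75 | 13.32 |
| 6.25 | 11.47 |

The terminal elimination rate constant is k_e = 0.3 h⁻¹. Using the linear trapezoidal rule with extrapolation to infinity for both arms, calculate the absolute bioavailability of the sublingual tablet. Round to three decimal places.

Trapezoidal AUC_0→10.5 (IV):
  [0→1.5]: (59.82+38.14)/2 × 1.5 = 73.47
  [1.5→7.5]: (38.14+6.30)/2 × 6 = 133.32
  [7.5→9]: (6.30+4.02)/2 × 1.5 = 7.74
  [9→9.5]: (4.02+3.46)/2 × 0.5 = 1.87
  [9.5→10.5]: (3.46+2.56)/2 × 1 = 3.01
  Sum = 219.41 µg/mL·h
IV tail: 2.56/0.3 = 8.533; AUC_iv,0→∞ = 219.41 + 8.533 = 227.943 µg/mL·h
Trapezoidal AUC_0→6.25 (sublingual tablet):
  [0→1]: (0.00+48.10)/2 × 1 = 24.05
  [1→1.5]: (48.10+45.40)/2 × 0.5 = 23.375
  [1.5→1.75]: (45.40+42.96)/2 × 0.25 = 11.045
  [1.75→5.75]: (42.96+13.32)/2 × 4 = 112.56
  [5.75→6.25]: (13.32+11.47)/2 × 0.5 = 6.1975
  Sum = 177.2275 µg/mL·h
sublingual tablet tail: 11.47/0.3 = 38.233; AUC_ev,0→∞ = 177.2275 + 38.233 = 215.4605 µg/mL·h
F = (AUC_ev/D_ev)/(AUC_iv/D_iv) = (215.4605/10)/(227.943/10) = 21.54605/22.7943 = 0.9452

F = 0.945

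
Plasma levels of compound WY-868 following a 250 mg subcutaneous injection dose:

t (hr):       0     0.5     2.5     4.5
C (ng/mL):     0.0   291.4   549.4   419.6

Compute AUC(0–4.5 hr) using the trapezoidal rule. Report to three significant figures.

Trapezoidal AUC_0→4.5:
  [0→0.5]: (0.0+291.4)/2 × 0.5 = 72.85
  [0.5→2.5]: (291.4+549.4)/2 × 2 = 840.8
  [2.5→4.5]: (549.4+419.6)/2 × 2 = 969.0
  Sum = 1882.65 ng/mL·hr

AUC = 1880 ng/mL·hr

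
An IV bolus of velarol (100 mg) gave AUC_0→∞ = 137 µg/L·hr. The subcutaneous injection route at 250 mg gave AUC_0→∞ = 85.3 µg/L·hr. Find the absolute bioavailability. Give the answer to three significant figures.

F = (AUC_ev / D_ev) / (AUC_iv / D_iv)
  = (85.3/250) / (137/100)
  = 0.3412 / 1.37 = 0.2491

F = 0.249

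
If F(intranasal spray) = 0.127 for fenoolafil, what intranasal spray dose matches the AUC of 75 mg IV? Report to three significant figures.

D_intranasal = 591 mg

For equal systemic exposure: F × D_ev = D_iv
D_ev = D_iv / F = 75 / 0.127 = 590.551 mg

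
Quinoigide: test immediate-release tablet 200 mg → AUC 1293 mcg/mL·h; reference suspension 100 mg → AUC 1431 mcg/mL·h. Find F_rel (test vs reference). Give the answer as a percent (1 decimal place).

F_rel = (AUC_test/D_test) / (AUC_ref/D_ref)
      = (1293/200) / (1431/100)
      = 6.465 / 14.31 = 0.4518 = 45.18%

F_rel = 45.2%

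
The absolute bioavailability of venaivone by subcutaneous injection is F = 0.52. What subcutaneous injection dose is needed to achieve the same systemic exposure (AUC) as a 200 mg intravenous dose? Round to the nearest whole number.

D_subcutaneous = 385 mg

For equal systemic exposure: F × D_ev = D_iv
D_ev = D_iv / F = 200 / 0.52 = 384.615 mg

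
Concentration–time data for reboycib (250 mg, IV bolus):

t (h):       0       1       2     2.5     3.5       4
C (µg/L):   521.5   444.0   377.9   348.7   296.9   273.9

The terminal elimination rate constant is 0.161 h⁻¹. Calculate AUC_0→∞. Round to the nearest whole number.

Trapezoidal AUC_0→4:
  [0→1]: (521.5+444.0)/2 × 1 = 482.75
  [1→2]: (444.0+377.9)/2 × 1 = 410.95
  [2→2.5]: (377.9+348.7)/2 × 0.5 = 181.65
  [2.5→3.5]: (348.7+296.9)/2 × 1 = 322.8
  [3.5→4]: (296.9+273.9)/2 × 0.5 = 142.7
  Sum = 1540.85 µg/L·h
Extrapolated tail: C_last / k_e = 273.9 / 0.161 = 1701.242
AUC_0→∞ = 1540.85 + 1701.242 = 3242.092 µg/L·h

AUC = 3242 µg/L·h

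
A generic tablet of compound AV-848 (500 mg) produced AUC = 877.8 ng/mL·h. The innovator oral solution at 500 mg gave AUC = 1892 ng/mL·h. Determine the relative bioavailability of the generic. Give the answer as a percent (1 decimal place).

F_rel = 46.4%

F_rel = (AUC_test/D_test) / (AUC_ref/D_ref)
      = (877.8/500) / (1892/500)
      = 1.7556 / 3.784 = 0.4640 = 46.40%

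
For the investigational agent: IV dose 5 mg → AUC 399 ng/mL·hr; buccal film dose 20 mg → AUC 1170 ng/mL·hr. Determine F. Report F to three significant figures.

F = 0.733

F = (AUC_ev / D_ev) / (AUC_iv / D_iv)
  = (1170/20) / (399/5)
  = 58.5 / 79.8 = 0.7331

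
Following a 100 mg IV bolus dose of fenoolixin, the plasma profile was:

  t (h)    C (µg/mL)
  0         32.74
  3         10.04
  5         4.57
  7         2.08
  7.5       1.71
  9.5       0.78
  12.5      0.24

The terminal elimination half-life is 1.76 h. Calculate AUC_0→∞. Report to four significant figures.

Trapezoidal AUC_0→12.5:
  [0→3]: (32.74+10.04)/2 × 3 = 64.17
  [3→5]: (10.04+4.57)/2 × 2 = 14.61
  [5→7]: (4.57+2.08)/2 × 2 = 6.65
  [7→7.5]: (2.08+1.71)/2 × 0.5 = 0.9475
  [7.5→9.5]: (1.71+0.78)/2 × 2 = 2.49
  [9.5→12.5]: (0.78+0.24)/2 × 3 = 1.53
  Sum = 90.3975 µg/mL·h
k_e = ln2 / t½ = 0.693147 / 1.76 = 0.3938 h^-1
Extrapolated tail: C_last / k_e = 0.24 / 0.3938 = 0.609
AUC_0→∞ = 90.3975 + 0.609 = 91.0065 µg/mL·h

AUC = 91.01 µg/mL·h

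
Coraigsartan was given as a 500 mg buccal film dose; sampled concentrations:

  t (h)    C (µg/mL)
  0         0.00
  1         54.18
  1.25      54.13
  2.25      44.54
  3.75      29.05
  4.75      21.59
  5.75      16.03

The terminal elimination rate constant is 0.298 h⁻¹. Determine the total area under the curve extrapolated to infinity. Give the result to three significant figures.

AUC = 243 µg/mL·h

Trapezoidal AUC_0→5.75:
  [0→1]: (0.00+54.18)/2 × 1 = 27.09
  [1→1.25]: (54.18+54.13)/2 × 0.25 = 13.53875
  [1.25→2.25]: (54.13+44.54)/2 × 1 = 49.335
  [2.25→3.75]: (44.54+29.05)/2 × 1.5 = 55.1925
  [3.75→4.75]: (29.05+21.59)/2 × 1 = 25.32
  [4.75→5.75]: (21.59+16.03)/2 × 1 = 18.81
  Sum = 189.28625 µg/mL·h
Extrapolated tail: C_last / k_e = 16.03 / 0.298 = 53.792
AUC_0→∞ = 189.28625 + 53.792 = 243.07825 µg/mL·h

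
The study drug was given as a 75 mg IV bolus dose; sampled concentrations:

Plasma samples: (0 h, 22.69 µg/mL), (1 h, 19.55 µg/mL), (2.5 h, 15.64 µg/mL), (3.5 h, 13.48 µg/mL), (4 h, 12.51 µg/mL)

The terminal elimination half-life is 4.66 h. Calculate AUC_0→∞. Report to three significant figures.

AUC = 153 µg/mL·h

Trapezoidal AUC_0→4:
  [0→1]: (22.69+19.55)/2 × 1 = 21.12
  [1→2.5]: (19.55+15.64)/2 × 1.5 = 26.3925
  [2.5→3.5]: (15.64+13.48)/2 × 1 = 14.56
  [3.5→4]: (13.48+12.51)/2 × 0.5 = 6.4975
  Sum = 68.57 µg/mL·h
k_e = ln2 / t½ = 0.693147 / 4.66 = 0.1487 h^-1
Extrapolated tail: C_last / k_e = 12.51 / 0.1487 = 84.129
AUC_0→∞ = 68.57 + 84.129 = 152.699 µg/mL·h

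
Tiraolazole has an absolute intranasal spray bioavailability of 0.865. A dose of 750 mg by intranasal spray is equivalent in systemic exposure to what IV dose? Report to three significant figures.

Systemic exposure from an extravascular dose = F × D_ev, so the equivalent IV dose is F × D_ev.
D_iv = F × D_ev = 0.865 × 750 = 648.75 mg

D_iv = 649 mg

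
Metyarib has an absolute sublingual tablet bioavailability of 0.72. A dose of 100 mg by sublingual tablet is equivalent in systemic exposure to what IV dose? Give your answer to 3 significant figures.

D_iv = 72.0 mg

Systemic exposure from an extravascular dose = F × D_ev, so the equivalent IV dose is F × D_ev.
D_iv = F × D_ev = 0.72 × 100 = 72 mg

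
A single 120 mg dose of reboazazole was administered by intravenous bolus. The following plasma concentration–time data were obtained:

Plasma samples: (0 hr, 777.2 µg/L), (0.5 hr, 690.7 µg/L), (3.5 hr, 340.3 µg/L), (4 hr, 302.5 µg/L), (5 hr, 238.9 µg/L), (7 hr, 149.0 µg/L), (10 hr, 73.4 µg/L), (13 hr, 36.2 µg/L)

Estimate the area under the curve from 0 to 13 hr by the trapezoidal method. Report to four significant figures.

AUC = 3231 µg/L·hr

Trapezoidal AUC_0→13:
  [0→0.5]: (777.2+690.7)/2 × 0.5 = 366.975
  [0.5→3.5]: (690.7+340.3)/2 × 3 = 1546.5
  [3.5→4]: (340.3+302.5)/2 × 0.5 = 160.7
  [4→5]: (302.5+238.9)/2 × 1 = 270.7
  [5→7]: (238.9+149.0)/2 × 2 = 387.9
  [7→10]: (149.0+73.4)/2 × 3 = 333.6
  [10→13]: (73.4+36.2)/2 × 3 = 164.4
  Sum = 3230.775 µg/L·hr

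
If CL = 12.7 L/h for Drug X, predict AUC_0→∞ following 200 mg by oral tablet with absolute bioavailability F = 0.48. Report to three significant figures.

AUC_0→∞ = F × Dose / CL
        = 0.48 × 200 / 12.7 = 7.55906 mg/L·h

AUC = 7.56 mg/L·h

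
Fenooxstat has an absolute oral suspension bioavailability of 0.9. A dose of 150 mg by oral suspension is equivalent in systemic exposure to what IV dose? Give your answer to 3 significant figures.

Systemic exposure from an extravascular dose = F × D_ev, so the equivalent IV dose is F × D_ev.
D_iv = F × D_ev = 0.9 × 150 = 135 mg

D_iv = 135 mg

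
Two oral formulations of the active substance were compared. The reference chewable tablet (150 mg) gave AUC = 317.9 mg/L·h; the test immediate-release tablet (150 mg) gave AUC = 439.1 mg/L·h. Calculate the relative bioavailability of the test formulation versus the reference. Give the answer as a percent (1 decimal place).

F_rel = 138.1%

F_rel = (AUC_test/D_test) / (AUC_ref/D_ref)
      = (439.1/150) / (317.9/150)
      = 2.92733 / 2.11933 = 1.3813 = 138.13%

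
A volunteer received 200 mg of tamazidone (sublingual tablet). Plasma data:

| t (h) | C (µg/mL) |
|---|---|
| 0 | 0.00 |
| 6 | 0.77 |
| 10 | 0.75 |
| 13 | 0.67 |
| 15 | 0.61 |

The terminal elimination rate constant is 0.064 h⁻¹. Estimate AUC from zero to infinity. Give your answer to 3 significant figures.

Trapezoidal AUC_0→15:
  [0→6]: (0.00+0.77)/2 × 6 = 2.31
  [6→10]: (0.77+0.75)/2 × 4 = 3.04
  [10→13]: (0.75+0.67)/2 × 3 = 2.13
  [13→15]: (0.67+0.61)/2 × 2 = 1.28
  Sum = 8.76 µg/mL·h
Extrapolated tail: C_last / k_e = 0.61 / 0.064 = 9.531
AUC_0→∞ = 8.76 + 9.531 = 18.291 µg/mL·h

AUC = 18.3 µg/mL·h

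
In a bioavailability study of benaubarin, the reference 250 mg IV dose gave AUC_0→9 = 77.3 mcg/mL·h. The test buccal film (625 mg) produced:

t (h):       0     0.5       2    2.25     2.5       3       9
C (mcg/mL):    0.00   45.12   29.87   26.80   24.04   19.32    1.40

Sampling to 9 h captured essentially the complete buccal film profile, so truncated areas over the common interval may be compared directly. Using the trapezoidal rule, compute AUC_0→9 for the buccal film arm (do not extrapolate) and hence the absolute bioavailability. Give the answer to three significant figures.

F = 0.797

Trapezoidal AUC_0→9 (buccal film):
  [0→0.5]: (0.00+45.12)/2 × 0.5 = 11.28
  [0.5→2]: (45.12+29.87)/2 × 1.5 = 56.2425
  [2→2.25]: (29.87+26.80)/2 × 0.25 = 7.08375
  [2.25→2.5]: (26.80+24.04)/2 × 0.25 = 6.355
  [2.5→3]: (24.04+19.32)/2 × 0.5 = 10.84
  [3→9]: (19.32+1.40)/2 × 6 = 62.16
  Sum = 153.96125 mcg/mL·h
F = (AUC_ev/D_ev)/(AUC_iv/D_iv) = (153.96125/625)/(77.3/250) = 0.246338/0.3092 = 0.7967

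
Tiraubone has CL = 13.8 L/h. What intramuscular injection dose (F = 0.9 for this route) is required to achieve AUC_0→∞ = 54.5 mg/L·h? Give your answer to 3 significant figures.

Dose = CL × AUC_0→∞ / F
     = 13.8 × 54.5 / 0.9 = 835.667 mg

Dose = 836 mg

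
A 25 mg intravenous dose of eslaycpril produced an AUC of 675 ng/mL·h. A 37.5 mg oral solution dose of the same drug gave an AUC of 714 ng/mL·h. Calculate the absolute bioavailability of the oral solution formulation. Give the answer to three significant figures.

F = 0.705

F = (AUC_ev / D_ev) / (AUC_iv / D_iv)
  = (714/37.5) / (675/25)
  = 19.04 / 27 = 0.7052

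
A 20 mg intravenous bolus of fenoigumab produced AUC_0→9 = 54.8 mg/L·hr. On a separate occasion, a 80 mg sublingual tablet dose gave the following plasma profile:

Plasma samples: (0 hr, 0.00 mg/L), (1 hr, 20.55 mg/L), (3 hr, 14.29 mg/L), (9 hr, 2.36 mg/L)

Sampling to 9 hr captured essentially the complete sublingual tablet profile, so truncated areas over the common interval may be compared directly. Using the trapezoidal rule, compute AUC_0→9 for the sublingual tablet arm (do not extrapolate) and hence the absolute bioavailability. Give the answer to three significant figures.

Trapezoidal AUC_0→9 (sublingual tablet):
  [0→1]: (0.00+20.55)/2 × 1 = 10.275
  [1→3]: (20.55+14.29)/2 × 2 = 34.84
  [3→9]: (14.29+2.36)/2 × 6 = 49.95
  Sum = 95.065 mg/L·hr
F = (AUC_ev/D_ev)/(AUC_iv/D_iv) = (95.065/80)/(54.8/20) = 1.1883125/2.74 = 0.4337

F = 0.434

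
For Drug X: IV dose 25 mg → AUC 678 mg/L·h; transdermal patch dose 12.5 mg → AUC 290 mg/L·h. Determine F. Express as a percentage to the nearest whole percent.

F = (AUC_ev / D_ev) / (AUC_iv / D_iv)
  = (290/12.5) / (678/25)
  = 23.2 / 27.12 = 0.8555
  = 85.55%

F = 86%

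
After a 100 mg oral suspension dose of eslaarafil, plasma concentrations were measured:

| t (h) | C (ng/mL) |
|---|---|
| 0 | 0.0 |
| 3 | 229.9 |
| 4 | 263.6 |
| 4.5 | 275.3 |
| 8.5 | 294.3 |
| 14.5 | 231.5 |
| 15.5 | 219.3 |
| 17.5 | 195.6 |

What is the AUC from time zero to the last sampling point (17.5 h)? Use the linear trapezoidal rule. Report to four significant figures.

AUC = 4083 ng/mL·h

Trapezoidal AUC_0→17.5:
  [0→3]: (0.0+229.9)/2 × 3 = 344.85
  [3→4]: (229.9+263.6)/2 × 1 = 246.75
  [4→4.5]: (263.6+275.3)/2 × 0.5 = 134.725
  [4.5→8.5]: (275.3+294.3)/2 × 4 = 1139.2
  [8.5→14.5]: (294.3+231.5)/2 × 6 = 1577.4
  [14.5→15.5]: (231.5+219.3)/2 × 1 = 225.4
  [15.5→17.5]: (219.3+195.6)/2 × 2 = 414.9
  Sum = 4083.225 ng/mL·h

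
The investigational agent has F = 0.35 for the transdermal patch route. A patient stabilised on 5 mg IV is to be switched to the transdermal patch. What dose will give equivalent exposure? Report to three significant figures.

For equal systemic exposure: F × D_ev = D_iv
D_ev = D_iv / F = 5 / 0.35 = 14.2857 mg

D_transdermal = 14.3 mg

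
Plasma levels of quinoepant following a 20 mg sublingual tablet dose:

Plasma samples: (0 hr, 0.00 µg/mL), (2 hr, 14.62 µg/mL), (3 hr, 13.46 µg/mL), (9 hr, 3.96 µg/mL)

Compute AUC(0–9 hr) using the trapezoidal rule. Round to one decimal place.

AUC = 80.9 µg/mL·hr

Trapezoidal AUC_0→9:
  [0→2]: (0.00+14.62)/2 × 2 = 14.62
  [2→3]: (14.62+13.46)/2 × 1 = 14.04
  [3→9]: (13.46+3.96)/2 × 6 = 52.26
  Sum = 80.92 µg/mL·hr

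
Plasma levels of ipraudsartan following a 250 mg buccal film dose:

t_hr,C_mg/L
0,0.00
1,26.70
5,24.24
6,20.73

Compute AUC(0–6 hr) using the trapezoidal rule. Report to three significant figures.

AUC = 138 mg/L·hr

Trapezoidal AUC_0→6:
  [0→1]: (0.00+26.70)/2 × 1 = 13.35
  [1→5]: (26.70+24.24)/2 × 4 = 101.88
  [5→6]: (24.24+20.73)/2 × 1 = 22.485
  Sum = 137.715 mg/L·hr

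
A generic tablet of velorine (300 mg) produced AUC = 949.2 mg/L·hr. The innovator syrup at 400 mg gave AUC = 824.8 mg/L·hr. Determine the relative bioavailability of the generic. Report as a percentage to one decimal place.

F_rel = (AUC_test/D_test) / (AUC_ref/D_ref)
      = (949.2/300) / (824.8/400)
      = 3.164 / 2.062 = 1.5344 = 153.44%

F_rel = 153.4%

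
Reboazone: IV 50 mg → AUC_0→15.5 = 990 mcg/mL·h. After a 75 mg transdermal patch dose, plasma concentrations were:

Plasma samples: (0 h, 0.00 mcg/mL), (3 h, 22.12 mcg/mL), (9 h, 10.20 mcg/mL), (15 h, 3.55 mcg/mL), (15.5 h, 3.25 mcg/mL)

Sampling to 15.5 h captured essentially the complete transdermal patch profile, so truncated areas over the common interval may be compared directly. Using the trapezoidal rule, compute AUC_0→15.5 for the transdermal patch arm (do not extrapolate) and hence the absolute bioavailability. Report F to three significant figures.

Trapezoidal AUC_0→15.5 (transdermal patch):
  [0→3]: (0.00+22.12)/2 × 3 = 33.18
  [3→9]: (22.12+10.20)/2 × 6 = 96.96
  [9→15]: (10.20+3.55)/2 × 6 = 41.25
  [15→15.5]: (3.55+3.25)/2 × 0.5 = 1.7
  Sum = 173.09 mcg/mL·h
F = (AUC_ev/D_ev)/(AUC_iv/D_iv) = (173.09/75)/(990/50) = 2.30787/19.8 = 0.1166

F = 0.117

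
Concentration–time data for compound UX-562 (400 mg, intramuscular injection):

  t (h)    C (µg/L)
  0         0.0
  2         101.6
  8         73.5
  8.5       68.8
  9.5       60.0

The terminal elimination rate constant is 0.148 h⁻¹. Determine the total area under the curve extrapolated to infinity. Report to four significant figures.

Trapezoidal AUC_0→9.5:
  [0→2]: (0.0+101.6)/2 × 2 = 101.6
  [2→8]: (101.6+73.5)/2 × 6 = 525.3
  [8→8.5]: (73.5+68.8)/2 × 0.5 = 35.575
  [8.5→9.5]: (68.8+60.0)/2 × 1 = 64.4
  Sum = 726.875 µg/L·h
Extrapolated tail: C_last / k_e = 60.0 / 0.148 = 405.405
AUC_0→∞ = 726.875 + 405.405 = 1132.28 µg/L·h

AUC = 1132 µg/L·h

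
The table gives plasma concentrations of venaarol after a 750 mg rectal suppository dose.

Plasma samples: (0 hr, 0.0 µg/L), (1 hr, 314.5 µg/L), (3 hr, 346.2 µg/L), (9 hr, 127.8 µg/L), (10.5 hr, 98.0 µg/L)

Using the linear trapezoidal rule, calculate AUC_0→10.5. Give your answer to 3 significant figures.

AUC = 2410 µg/L·hr

Trapezoidal AUC_0→10.5:
  [0→1]: (0.0+314.5)/2 × 1 = 157.25
  [1→3]: (314.5+346.2)/2 × 2 = 660.7
  [3→9]: (346.2+127.8)/2 × 6 = 1422.0
  [9→10.5]: (127.8+98.0)/2 × 1.5 = 169.35
  Sum = 2409.3 µg/L·hr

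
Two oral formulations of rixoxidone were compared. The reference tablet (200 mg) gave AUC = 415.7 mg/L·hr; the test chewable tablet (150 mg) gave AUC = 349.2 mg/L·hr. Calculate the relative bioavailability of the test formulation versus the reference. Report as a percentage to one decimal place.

F_rel = (AUC_test/D_test) / (AUC_ref/D_ref)
      = (349.2/150) / (415.7/200)
      = 2.328 / 2.0785 = 1.1200 = 112.00%

F_rel = 112.0%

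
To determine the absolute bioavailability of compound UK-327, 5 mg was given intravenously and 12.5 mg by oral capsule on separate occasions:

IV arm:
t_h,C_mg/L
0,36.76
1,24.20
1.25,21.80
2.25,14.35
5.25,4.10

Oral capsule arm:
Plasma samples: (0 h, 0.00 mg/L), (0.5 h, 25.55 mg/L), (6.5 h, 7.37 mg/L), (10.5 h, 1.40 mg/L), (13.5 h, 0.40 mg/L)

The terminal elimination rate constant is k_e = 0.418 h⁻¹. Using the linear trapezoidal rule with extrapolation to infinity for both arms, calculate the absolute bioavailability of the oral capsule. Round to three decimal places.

F = 0.551

Trapezoidal AUC_0→5.25 (IV):
  [0→1]: (36.76+24.20)/2 × 1 = 30.48
  [1→1.25]: (24.20+21.80)/2 × 0.25 = 5.75
  [1.25→2.25]: (21.80+14.35)/2 × 1 = 18.075
  [2.25→5.25]: (14.35+4.10)/2 × 3 = 27.675
  Sum = 81.98 mg/L·h
IV tail: 4.10/0.418 = 9.809; AUC_iv,0→∞ = 81.98 + 9.809 = 91.789 mg/L·h
Trapezoidal AUC_0→13.5 (oral capsule):
  [0→0.5]: (0.00+25.55)/2 × 0.5 = 6.3875
  [0.5→6.5]: (25.55+7.37)/2 × 6 = 98.76
  [6.5→10.5]: (7.37+1.40)/2 × 4 = 17.54
  [10.5→13.5]: (1.40+0.40)/2 × 3 = 2.7
  Sum = 125.3875 mg/L·h
oral capsule tail: 0.40/0.418 = 0.957; AUC_ev,0→∞ = 125.3875 + 0.957 = 126.3445 mg/L·h
F = (AUC_ev/D_ev)/(AUC_iv/D_iv) = (126.3445/12.5)/(91.789/5) = 10.10756/18.3578 = 0.5506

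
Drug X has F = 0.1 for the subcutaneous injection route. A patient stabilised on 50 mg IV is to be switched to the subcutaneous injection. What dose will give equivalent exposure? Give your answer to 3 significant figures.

For equal systemic exposure: F × D_ev = D_iv
D_ev = D_iv / F = 50 / 0.1 = 500 mg

D_subcutaneous = 500 mg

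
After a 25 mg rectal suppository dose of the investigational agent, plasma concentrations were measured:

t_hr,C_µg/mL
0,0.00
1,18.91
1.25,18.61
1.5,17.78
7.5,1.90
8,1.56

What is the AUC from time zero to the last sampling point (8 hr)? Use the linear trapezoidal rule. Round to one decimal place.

AUC = 78.6 µg/mL·hr

Trapezoidal AUC_0→8:
  [0→1]: (0.00+18.91)/2 × 1 = 9.455
  [1→1.25]: (18.91+18.61)/2 × 0.25 = 4.69
  [1.25→1.5]: (18.61+17.78)/2 × 0.25 = 4.54875
  [1.5→7.5]: (17.78+1.90)/2 × 6 = 59.04
  [7.5→8]: (1.90+1.56)/2 × 0.5 = 0.865
  Sum = 78.59875 µg/mL·hr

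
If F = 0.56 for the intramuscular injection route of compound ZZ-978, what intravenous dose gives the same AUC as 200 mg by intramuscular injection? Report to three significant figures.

D_iv = 112 mg

Systemic exposure from an extravascular dose = F × D_ev, so the equivalent IV dose is F × D_ev.
D_iv = F × D_ev = 0.56 × 200 = 112 mg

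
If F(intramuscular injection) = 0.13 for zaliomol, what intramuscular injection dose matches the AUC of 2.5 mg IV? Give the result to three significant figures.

D_intramuscular = 19.2 mg

For equal systemic exposure: F × D_ev = D_iv
D_ev = D_iv / F = 2.5 / 0.13 = 19.2308 mg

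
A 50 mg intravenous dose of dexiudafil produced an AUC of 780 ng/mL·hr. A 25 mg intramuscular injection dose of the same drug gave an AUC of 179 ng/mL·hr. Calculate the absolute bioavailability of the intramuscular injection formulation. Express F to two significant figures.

F = (AUC_ev / D_ev) / (AUC_iv / D_iv)
  = (179/25) / (780/50)
  = 7.16 / 15.6 = 0.4590

F = 0.46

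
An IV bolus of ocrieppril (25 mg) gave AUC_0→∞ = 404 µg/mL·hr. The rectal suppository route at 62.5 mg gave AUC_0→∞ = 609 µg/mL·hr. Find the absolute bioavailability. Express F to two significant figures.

F = (AUC_ev / D_ev) / (AUC_iv / D_iv)
  = (609/62.5) / (404/25)
  = 9.744 / 16.16 = 0.6030

F = 0.60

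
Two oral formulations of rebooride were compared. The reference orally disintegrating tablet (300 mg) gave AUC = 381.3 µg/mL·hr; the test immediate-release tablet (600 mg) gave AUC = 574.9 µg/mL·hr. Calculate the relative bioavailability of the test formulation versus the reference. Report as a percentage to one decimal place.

F_rel = (AUC_test/D_test) / (AUC_ref/D_ref)
      = (574.9/600) / (381.3/300)
      = 0.958167 / 1.271 = 0.7539 = 75.39%

F_rel = 75.4%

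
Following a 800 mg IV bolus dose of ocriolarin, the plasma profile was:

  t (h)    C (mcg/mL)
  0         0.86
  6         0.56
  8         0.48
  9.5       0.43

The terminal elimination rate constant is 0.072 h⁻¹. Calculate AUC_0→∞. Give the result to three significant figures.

AUC = 12.0 mcg/mL·h

Trapezoidal AUC_0→9.5:
  [0→6]: (0.86+0.56)/2 × 6 = 4.26
  [6→8]: (0.56+0.48)/2 × 2 = 1.04
  [8→9.5]: (0.48+0.43)/2 × 1.5 = 0.6825
  Sum = 5.9825 mcg/mL·h
Extrapolated tail: C_last / k_e = 0.43 / 0.072 = 5.972
AUC_0→∞ = 5.9825 + 5.972 = 11.9545 mcg/mL·h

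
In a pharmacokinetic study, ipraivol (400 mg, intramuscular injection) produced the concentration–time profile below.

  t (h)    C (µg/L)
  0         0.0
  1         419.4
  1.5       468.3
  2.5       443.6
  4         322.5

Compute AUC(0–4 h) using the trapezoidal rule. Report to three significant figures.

Trapezoidal AUC_0→4:
  [0→1]: (0.0+419.4)/2 × 1 = 209.7
  [1→1.5]: (419.4+468.3)/2 × 0.5 = 221.925
  [1.5→2.5]: (468.3+443.6)/2 × 1 = 455.95
  [2.5→4]: (443.6+322.5)/2 × 1.5 = 574.575
  Sum = 1462.15 µg/L·h

AUC = 1460 µg/L·h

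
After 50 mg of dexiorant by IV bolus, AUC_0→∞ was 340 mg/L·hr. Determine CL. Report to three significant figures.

CL = Dose_iv / AUC_0→∞
   = 50 / 340 = 0.147059 L/hr

CL = 0.147 L/hr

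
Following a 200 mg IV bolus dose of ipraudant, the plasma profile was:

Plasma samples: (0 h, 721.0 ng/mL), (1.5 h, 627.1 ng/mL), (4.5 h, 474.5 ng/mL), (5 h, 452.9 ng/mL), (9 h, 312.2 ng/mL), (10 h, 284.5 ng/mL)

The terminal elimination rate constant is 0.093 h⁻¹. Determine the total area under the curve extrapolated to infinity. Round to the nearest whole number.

Trapezoidal AUC_0→10:
  [0→1.5]: (721.0+627.1)/2 × 1.5 = 1011.075
  [1.5→4.5]: (627.1+474.5)/2 × 3 = 1652.4
  [4.5→5]: (474.5+452.9)/2 × 0.5 = 231.85
  [5→9]: (452.9+312.2)/2 × 4 = 1530.2
  [9→10]: (312.2+284.5)/2 × 1 = 298.35
  Sum = 4723.875 ng/mL·h
Extrapolated tail: C_last / k_e = 284.5 / 0.093 = 3059.140
AUC_0→∞ = 4723.875 + 3059.140 = 7783.015 ng/mL·h

AUC = 7783 ng/mL·h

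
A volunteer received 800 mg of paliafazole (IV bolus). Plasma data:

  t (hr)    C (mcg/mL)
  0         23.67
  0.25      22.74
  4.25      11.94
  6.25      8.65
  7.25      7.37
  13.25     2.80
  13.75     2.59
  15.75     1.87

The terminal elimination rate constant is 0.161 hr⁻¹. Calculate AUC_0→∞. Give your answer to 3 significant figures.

AUC = 152 mcg/mL·hr

Trapezoidal AUC_0→15.75:
  [0→0.25]: (23.67+22.74)/2 × 0.25 = 5.80125
  [0.25→4.25]: (22.74+11.94)/2 × 4 = 69.36
  [4.25→6.25]: (11.94+8.65)/2 × 2 = 20.59
  [6.25→7.25]: (8.65+7.37)/2 × 1 = 8.01
  [7.25→13.25]: (7.37+2.80)/2 × 6 = 30.51
  [13.25→13.75]: (2.80+2.59)/2 × 0.5 = 1.3475
  [13.75→15.75]: (2.59+1.87)/2 × 2 = 4.46
  Sum = 140.07875 mcg/mL·hr
Extrapolated tail: C_last / k_e = 1.87 / 0.161 = 11.615
AUC_0→∞ = 140.07875 + 11.615 = 151.69375 mcg/mL·hr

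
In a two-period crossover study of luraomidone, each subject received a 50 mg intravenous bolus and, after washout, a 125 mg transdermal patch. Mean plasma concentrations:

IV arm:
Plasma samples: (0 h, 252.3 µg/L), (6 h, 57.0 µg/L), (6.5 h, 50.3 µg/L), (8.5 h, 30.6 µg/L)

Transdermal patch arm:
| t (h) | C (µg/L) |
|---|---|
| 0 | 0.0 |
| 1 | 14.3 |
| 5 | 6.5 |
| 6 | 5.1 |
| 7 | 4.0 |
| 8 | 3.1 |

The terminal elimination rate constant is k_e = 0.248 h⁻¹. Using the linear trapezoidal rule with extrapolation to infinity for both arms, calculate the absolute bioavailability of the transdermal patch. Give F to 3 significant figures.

F = 0.0259

Trapezoidal AUC_0→8.5 (IV):
  [0→6]: (252.3+57.0)/2 × 6 = 927.9
  [6→6.5]: (57.0+50.3)/2 × 0.5 = 26.825
  [6.5→8.5]: (50.3+30.6)/2 × 2 = 80.9
  Sum = 1035.625 µg/L·h
IV tail: 30.6/0.248 = 123.387; AUC_iv,0→∞ = 1035.625 + 123.387 = 1159.012 µg/L·h
Trapezoidal AUC_0→8 (transdermal patch):
  [0→1]: (0.0+14.3)/2 × 1 = 7.15
  [1→5]: (14.3+6.5)/2 × 4 = 41.6
  [5→6]: (6.5+5.1)/2 × 1 = 5.8
  [6→7]: (5.1+4.0)/2 × 1 = 4.55
  [7→8]: (4.0+3.1)/2 × 1 = 3.55
  Sum = 62.65 µg/L·h
transdermal patch tail: 3.1/0.248 = 12.500; AUC_ev,0→∞ = 62.65 + 12.500 = 75.15 µg/L·h
F = (AUC_ev/D_ev)/(AUC_iv/D_iv) = (75.15/125)/(1159.012/50) = 0.6012/23.18024 = 0.0259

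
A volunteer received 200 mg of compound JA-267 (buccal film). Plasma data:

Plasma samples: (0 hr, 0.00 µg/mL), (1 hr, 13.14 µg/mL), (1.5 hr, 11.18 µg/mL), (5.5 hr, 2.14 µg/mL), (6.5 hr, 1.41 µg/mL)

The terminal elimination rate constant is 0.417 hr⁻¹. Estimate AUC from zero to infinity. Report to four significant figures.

AUC = 44.45 µg/mL·hr

Trapezoidal AUC_0→6.5:
  [0→1]: (0.00+13.14)/2 × 1 = 6.57
  [1→1.5]: (13.14+11.18)/2 × 0.5 = 6.08
  [1.5→5.5]: (11.18+2.14)/2 × 4 = 26.64
  [5.5→6.5]: (2.14+1.41)/2 × 1 = 1.775
  Sum = 41.065 µg/mL·hr
Extrapolated tail: C_last / k_e = 1.41 / 0.417 = 3.381
AUC_0→∞ = 41.065 + 3.381 = 44.446 µg/mL·hr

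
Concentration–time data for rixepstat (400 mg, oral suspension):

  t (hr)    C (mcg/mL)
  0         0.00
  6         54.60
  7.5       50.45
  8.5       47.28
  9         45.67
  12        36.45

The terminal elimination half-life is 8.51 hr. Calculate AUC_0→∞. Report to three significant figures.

Trapezoidal AUC_0→12:
  [0→6]: (0.00+54.60)/2 × 6 = 163.8
  [6→7.5]: (54.60+50.45)/2 × 1.5 = 78.7875
  [7.5→8.5]: (50.45+47.28)/2 × 1 = 48.865
  [8.5→9]: (47.28+45.67)/2 × 0.5 = 23.2375
  [9→12]: (45.67+36.45)/2 × 3 = 123.18
  Sum = 437.87 mcg/mL·hr
k_e = ln2 / t½ = 0.693147 / 8.51 = 0.0815 hr^-1
Extrapolated tail: C_last / k_e = 36.45 / 0.0815 = 447.239
AUC_0→∞ = 437.87 + 447.239 = 885.109 mcg/mL·hr

AUC = 885 mcg/mL·hr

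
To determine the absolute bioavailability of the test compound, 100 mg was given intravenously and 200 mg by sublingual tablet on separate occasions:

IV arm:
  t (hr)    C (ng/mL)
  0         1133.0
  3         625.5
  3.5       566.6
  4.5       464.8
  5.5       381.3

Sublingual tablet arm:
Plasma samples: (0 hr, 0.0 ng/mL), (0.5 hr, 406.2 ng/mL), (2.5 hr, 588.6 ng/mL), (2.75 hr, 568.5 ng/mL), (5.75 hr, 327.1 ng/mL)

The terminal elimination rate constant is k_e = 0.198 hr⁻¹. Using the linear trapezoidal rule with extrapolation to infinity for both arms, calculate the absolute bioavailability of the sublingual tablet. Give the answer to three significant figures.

Trapezoidal AUC_0→5.5 (IV):
  [0→3]: (1133.0+625.5)/2 × 3 = 2637.75
  [3→3.5]: (625.5+566.6)/2 × 0.5 = 298.025
  [3.5→4.5]: (566.6+464.8)/2 × 1 = 515.7
  [4.5→5.5]: (464.8+381.3)/2 × 1 = 423.05
  Sum = 3874.525 ng/mL·hr
IV tail: 381.3/0.198 = 1925.758; AUC_iv,0→∞ = 3874.525 + 1925.758 = 5800.283 ng/mL·hr
Trapezoidal AUC_0→5.75 (sublingual tablet):
  [0→0.5]: (0.0+406.2)/2 × 0.5 = 101.55
  [0.5→2.5]: (406.2+588.6)/2 × 2 = 994.8
  [2.5→2.75]: (588.6+568.5)/2 × 0.25 = 144.6375
  [2.75→5.75]: (568.5+327.1)/2 × 3 = 1343.4
  Sum = 2584.3875 ng/mL·hr
sublingual tablet tail: 327.1/0.198 = 1652.020; AUC_ev,0→∞ = 2584.3875 + 1652.020 = 4236.4075 ng/mL·hr
F = (AUC_ev/D_ev)/(AUC_iv/D_iv) = (4236.4075/200)/(5800.283/100) = 21.182/58.00283 = 0.3652

F = 0.365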